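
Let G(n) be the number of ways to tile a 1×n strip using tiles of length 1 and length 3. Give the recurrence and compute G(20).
Condition on the last tile: it has length 1 (leaving a 1×(n-1) strip) or length 3 (leaving a 1×(n-3) strip), so G(n) = G(n-1) + G(n-3) (order-3 linear recurrence).
For 0 ≤ i < 3 only unit tiles fit, so G(i) = 1.
Iterating the recurrence: G(3) = 2, G(4) = 3, G(5) = 4, G(6) = 6, G(7) = 9, G(8) = 13, G(9) = 19, G(10) = 28, G(11) = 41, G(12) = 60, G(13) = 88, G(14) = 129, G(15) = 189, G(16) = 277, G(17) = 406, G(18) = 595, G(19) = 872, G(20) = 1278.

G(n) = G(n-1) + G(n-3), with G(i) = 1 for 0 ≤ i < 3; G(20) = 1278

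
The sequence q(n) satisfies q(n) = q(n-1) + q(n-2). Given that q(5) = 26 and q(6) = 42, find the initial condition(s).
Work backwards using q(k) = q(k+2) - q(k+1):
q(4) = q(6) - q(5) = 42 - 26 = 16
q(3) = q(5) - q(4) = 26 - 16 = 10
q(2) = q(4) - q(3) = 16 - 10 = 6
q(1) = q(3) - q(2) = 10 - 6 = 4
q(0) = q(2) - q(1) = 6 - 4 = 2

q(0) = 2, q(1) = 4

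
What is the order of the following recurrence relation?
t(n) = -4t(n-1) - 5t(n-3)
The order is the largest lag k for which t(n-k) appears. Here the deepest term is t(n-3), so the order is 3.

Order 3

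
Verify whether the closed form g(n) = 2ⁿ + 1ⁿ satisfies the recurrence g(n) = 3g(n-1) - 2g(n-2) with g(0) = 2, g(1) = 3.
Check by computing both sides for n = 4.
From the recurrence with g(0) = 2, g(1) = 3:
  g(0) = 2, g(1) = 3, g(2) = 5, g(3) = 9, g(4) = 17
  so the recurrence gives g(4) = 17.
From the proposed closed form g(n) = 2ⁿ + 1ⁿ:
  g(4) = 17.
Both sides give 17 at n = 4, and the initial condition(s) match, so the closed form is consistent.

Yes, the closed form is correct.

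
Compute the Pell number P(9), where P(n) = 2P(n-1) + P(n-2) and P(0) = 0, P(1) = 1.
Computing the sequence terms:
0, 1, 2, 5, 12, 29, 70, 169, 408, 985

985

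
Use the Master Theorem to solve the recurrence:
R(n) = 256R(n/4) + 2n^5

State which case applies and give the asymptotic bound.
Master Theorem template: R(n) = a·R(n/b) + f(n).
Here: a=256, b=4, f(n)=2n^5
Compute log_b(a) = log_4(256) = 4.
f(n) = 2n^5 = Ω(n^(4+ε)) with ε = 1, and the regularity condition holds (a·f(n/b) = (a/b^5)·f(n) with a/b^5 = 4^-1 < 1). Case 3: R(n) = Θ(f(n)) = Θ(n^5).

Case 3: R(n) = Θ(n^5)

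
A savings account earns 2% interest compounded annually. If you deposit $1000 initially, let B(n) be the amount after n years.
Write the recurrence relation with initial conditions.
Each year the balance grows by 2%, i.e. is multiplied by 1 + 2/100 = 1.02, so B(n) = 1.02 × B(n-1). The initial deposit gives B(0) = 1000.
Unrolling gives the closed form B(n) = 1000 × (1.02)ⁿ.

B(n) = 1.02 × B(n-1), B(0) = 1000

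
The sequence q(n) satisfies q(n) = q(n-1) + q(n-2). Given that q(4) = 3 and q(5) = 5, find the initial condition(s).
Work backwards using q(k) = q(k+2) - q(k+1):
q(3) = q(5) - q(4) = 5 - 3 = 2
q(2) = q(4) - q(3) = 3 - 2 = 1
q(1) = q(3) - q(2) = 2 - 1 = 1
q(0) = q(2) - q(1) = 1 - 1 = 0

q(0) = 0, q(1) = 1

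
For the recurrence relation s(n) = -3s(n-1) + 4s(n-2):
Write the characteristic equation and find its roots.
Substitute s(n) = rⁿ and divide through by rⁿ⁻²: r² + 3r - 4 = 0
Factor: (r - 1)(r + 4) = 0, so r = 1, -4.
General solution: s(n) = A·1ⁿ + B·(-4)ⁿ

Characteristic: r² + 3r - 4 = 0, Roots: r = 1, -4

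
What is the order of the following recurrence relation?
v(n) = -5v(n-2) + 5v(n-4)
The order is the largest lag k for which v(n-k) appears. Here the deepest term is v(n-4), so the order is 4.

Order 4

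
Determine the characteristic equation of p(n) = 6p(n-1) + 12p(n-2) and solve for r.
Substitute p(n) = rⁿ and divide through by rⁿ⁻²: r² - 6r - 12 = 0
Discriminant: 6² + 4·12 = 84, not a perfect square, so by the quadratic formula r = (6 ± √84)/2.
General solution: p(n) = A·r₁ⁿ + B·r₂ⁿ where r₁,r₂ = (6 ± √84)/2

Characteristic: r² - 6r - 12 = 0, Roots: r = (6 ± √84)/2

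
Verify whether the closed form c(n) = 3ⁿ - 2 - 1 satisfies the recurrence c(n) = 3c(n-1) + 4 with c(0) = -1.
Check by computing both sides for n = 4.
From the recurrence with c(0) = -1:
  c(0) = -1, c(1) = 1, c(2) = 7, c(3) = 25, c(4) = 79
  so the recurrence gives c(4) = 79.
From the proposed closed form c(n) = 3ⁿ - 2 - 1:
  c(4) = 78.
The recurrence gives 79 but the closed form gives 78, so the closed form does not satisfy the recurrence.

No, the closed form is incorrect.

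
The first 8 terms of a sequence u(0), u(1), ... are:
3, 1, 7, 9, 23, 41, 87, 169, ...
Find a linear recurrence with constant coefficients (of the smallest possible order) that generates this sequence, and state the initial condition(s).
Look for the lowest-order linear relation among consecutive terms.
Observation: u(n) - 1·u(n-1) - (2)·u(n-2) = 0 holds for the shown terms, and no order-1 relation u(n) = α·u(n-1) + β fits.
Check at n=3: 1·7 + (2)·1 = 9. ✓

u(n) = u(n-1) + 2u(n-2), u(0) = 3, u(1) = 1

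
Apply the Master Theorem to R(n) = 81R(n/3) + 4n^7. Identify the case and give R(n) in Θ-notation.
Master Theorem template: R(n) = a·R(n/b) + f(n).
Here: a=81, b=3, f(n)=4n^7
Compute log_b(a) = log_3(81) = 4.
f(n) = 4n^7 = Ω(n^(4+ε)) with ε = 3, and the regularity condition holds (a·f(n/b) = (a/b^7)·f(n) with a/b^7 = 3^-3 < 1). Case 3: R(n) = Θ(f(n)) = Θ(n^7).

Case 3: R(n) = Θ(n^7)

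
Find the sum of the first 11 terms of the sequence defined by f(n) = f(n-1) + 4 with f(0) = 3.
Computing the sequence terms: 3, 7, 11, 15, 19, 23, 27, 31, 35, 39, 43
Adding these values together:

253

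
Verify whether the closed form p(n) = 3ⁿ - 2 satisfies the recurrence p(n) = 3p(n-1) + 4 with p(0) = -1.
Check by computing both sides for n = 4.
From the recurrence with p(0) = -1:
  p(0) = -1, p(1) = 1, p(2) = 7, p(3) = 25, p(4) = 79
  so the recurrence gives p(4) = 79.
From the proposed closed form p(n) = 3ⁿ - 2:
  p(4) = 79.
Both sides give 79 at n = 4, and the initial condition(s) match, so the closed form is consistent.

Yes, the closed form is correct.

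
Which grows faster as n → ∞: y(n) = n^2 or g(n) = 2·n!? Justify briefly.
Comparing growth rates:
Growth-rate hierarchy: log n ≺ any polynomial ≺ any exponential cⁿ (c>1) ≺ n! ≺ nⁿ.
factorial dominates polynomial degree 2 asymptotically.

g(n) grows faster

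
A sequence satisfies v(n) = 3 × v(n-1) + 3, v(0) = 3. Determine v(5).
Computing step by step:
v(0) = 3
v(1) = 3 × 3 + 3 = 12
v(2) = 3 × 12 + 3 = 39
v(3) = 3 × 39 + 3 = 120
v(4) = 3 × 120 + 3 = 363
v(5) = 3 × 363 + 3 = 1092

1092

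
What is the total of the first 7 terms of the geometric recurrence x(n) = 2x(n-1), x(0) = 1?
Computing the sequence terms: 1, 2, 4, 8, 16, 32, 64
Adding these values together:

127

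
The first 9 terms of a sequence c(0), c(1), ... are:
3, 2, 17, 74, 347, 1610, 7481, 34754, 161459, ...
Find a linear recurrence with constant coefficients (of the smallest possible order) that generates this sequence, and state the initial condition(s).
Look for the lowest-order linear relation among consecutive terms.
Observation: c(n) - 4·c(n-1) - (3)·c(n-2) = 0 holds for the shown terms, and no order-1 relation c(n) = α·c(n-1) + β fits.
Check at n=3: 4·17 + (3)·2 = 74. ✓

c(n) = 4c(n-1) + 3c(n-2), c(0) = 3, c(1) = 2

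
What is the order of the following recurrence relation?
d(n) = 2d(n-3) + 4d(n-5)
The order is the largest lag k for which d(n-k) appears. Here the deepest term is d(n-5), so the order is 5.

Order 5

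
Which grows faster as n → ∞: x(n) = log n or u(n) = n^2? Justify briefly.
Comparing growth rates:
Growth-rate hierarchy: log n ≺ any polynomial ≺ any exponential cⁿ (c>1) ≺ n! ≺ nⁿ.
polynomial degree 2 dominates logarithmic asymptotically.

u(n) grows faster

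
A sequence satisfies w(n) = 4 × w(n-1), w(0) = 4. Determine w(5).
Computing step by step:
w(0) = 4
w(1) = 4 × 4 = 16
w(2) = 4 × 16 = 64
w(3) = 4 × 64 = 256
w(4) = 4 × 256 = 1024
w(5) = 4 × 1024 = 4096

4096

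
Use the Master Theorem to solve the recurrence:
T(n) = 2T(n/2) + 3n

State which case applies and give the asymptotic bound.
Master Theorem template: T(n) = a·T(n/b) + f(n).
Here: a=2, b=2, f(n)=3n
Compute log_b(a) = log_2(2) = 1.
f(n) = 3n = Θ(n). Case 2: T(n) = Θ(n log n).

Case 2: T(n) = Θ(n log n)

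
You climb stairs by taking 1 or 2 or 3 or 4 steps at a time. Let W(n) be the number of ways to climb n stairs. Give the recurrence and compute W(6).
Condition on the size of the last step (1 to 4): before it there were n-1, …, n-4 stairs climbed, and these cases are disjoint, so W(n) = W(n-1) + W(n-2) + W(n-3) + W(n-4) (order-4 linear recurrence).
Initial conditions by direct count (compositions of i into parts ≤ 4): W(1) = 1; W(2) = 2; W(3) = 4; W(4) = 8.
Iterating the recurrence: W(5) = 15, W(6) = 29.

W(n) = W(n-1) + W(n-2) + W(n-3) + W(n-4), W(1) = 1, W(2) = 2, W(3) = 4, W(4) = 8; W(6) = 29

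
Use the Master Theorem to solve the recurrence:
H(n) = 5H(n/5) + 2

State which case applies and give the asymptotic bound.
Master Theorem template: H(n) = a·H(n/b) + f(n).
Here: a=5, b=5, f(n)=2
Compute log_b(a) = log_5(5) = 1.
f(n) = 2 = O(n^(1-ε)) with ε = 1. Case 1: H(n) = Θ(n^log_b(a)) = Θ(n).

Case 1: H(n) = Θ(n)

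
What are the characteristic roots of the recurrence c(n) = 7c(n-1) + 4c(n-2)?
Substitute c(n) = rⁿ and divide through by rⁿ⁻²: r² - 7r - 4 = 0
Discriminant: 7² + 4·4 = 65, not a perfect square, so by the quadratic formula r = (7 ± √65)/2.
General solution: c(n) = A·r₁ⁿ + B·r₂ⁿ where r₁,r₂ = (7 ± √65)/2

Characteristic: r² - 7r - 4 = 0, Roots: r = (7 ± √65)/2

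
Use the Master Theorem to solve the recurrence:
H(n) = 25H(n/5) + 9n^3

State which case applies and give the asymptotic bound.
Master Theorem template: H(n) = a·H(n/b) + f(n).
Here: a=25, b=5, f(n)=9n^3
Compute log_b(a) = log_5(25) = 2.
f(n) = 9n^3 = Ω(n^(2+ε)) with ε = 1, and the regularity condition holds (a·f(n/b) = (a/b^3)·f(n) with a/b^3 = 5^-1 < 1). Case 3: H(n) = Θ(f(n)) = Θ(n^3).

Case 3: H(n) = Θ(n^3)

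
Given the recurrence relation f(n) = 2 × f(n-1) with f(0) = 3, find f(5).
Computing step by step:
f(0) = 3
f(1) = 2 × 3 = 6
f(2) = 2 × 6 = 12
f(3) = 2 × 12 = 24
f(4) = 2 × 24 = 48
f(5) = 2 × 48 = 96

96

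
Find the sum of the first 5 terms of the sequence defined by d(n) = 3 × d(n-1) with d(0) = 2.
Computing the sequence terms: 2, 6, 18, 54, 162
Adding these values together:

242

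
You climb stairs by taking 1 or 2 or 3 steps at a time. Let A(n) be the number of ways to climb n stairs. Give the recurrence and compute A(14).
Condition on the size of the last step (1 to 3): before it there were n-1, …, n-3 stairs climbed, and these cases are disjoint, so A(n) = A(n-1) + A(n-2) + A(n-3) (order-3 linear recurrence).
Initial conditions by direct count (compositions of i into parts ≤ 3): A(1) = 1; A(2) = 2; A(3) = 4.
Iterating the recurrence: A(4) = 7, A(5) = 13, A(6) = 24, A(7) = 44, A(8) = 81, A(9) = 149, A(10) = 274, A(11) = 504, A(12) = 927, A(13) = 1705, A(14) = 3136.

A(n) = A(n-1) + A(n-2) + A(n-3), A(1) = 1, A(2) = 2, A(3) = 4; A(14) = 3136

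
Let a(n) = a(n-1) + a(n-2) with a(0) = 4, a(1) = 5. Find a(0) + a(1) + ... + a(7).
Computing the sequence terms: 4, 5, 9, 14, 23, 37, 60, 97
Adding these values together:

249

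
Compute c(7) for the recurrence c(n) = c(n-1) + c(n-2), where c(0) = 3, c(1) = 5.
Computing the sequence terms:
3, 5, 8, 13, 21, 34, 55, 89

89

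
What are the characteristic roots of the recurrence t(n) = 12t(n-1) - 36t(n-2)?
Substitute t(n) = rⁿ and divide through by rⁿ⁻²: r² - 12r + 36 = 0
Factor: (r - 6)² = 0, so r = 6 (double root).
General solution: t(n) = (A + Bn)·6ⁿ

Characteristic: r² - 12r + 36 = 0, Roots: r = 6 (double root)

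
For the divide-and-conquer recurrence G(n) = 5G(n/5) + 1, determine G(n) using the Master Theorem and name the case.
Master Theorem template: G(n) = a·G(n/b) + f(n).
Here: a=5, b=5, f(n)=1
Compute log_b(a) = log_5(5) = 1.
f(n) = 1 = O(n^(1-ε)) with ε = 1. Case 1: G(n) = Θ(n^log_b(a)) = Θ(n).

Case 1: G(n) = Θ(n)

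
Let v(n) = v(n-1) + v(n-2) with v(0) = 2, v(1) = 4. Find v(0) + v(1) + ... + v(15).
Computing the sequence terms: 2, 4, 6, 10, 16, 26, 42, 68, 110, 178, 288, 466, 754, 1220, 1974, 3194
Adding these values together:

8358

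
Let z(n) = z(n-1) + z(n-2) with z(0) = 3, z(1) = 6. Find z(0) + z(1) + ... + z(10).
Computing the sequence terms: 3, 6, 9, 15, 24, 39, 63, 102, 165, 267, 432
Adding these values together:

1125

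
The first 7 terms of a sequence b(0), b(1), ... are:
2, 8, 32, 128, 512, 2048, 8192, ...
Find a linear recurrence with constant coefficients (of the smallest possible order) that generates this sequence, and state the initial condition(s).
Look for the lowest-order linear relation among consecutive terms.
Observation: each term is 4× the previous.
Check at n=2: 4·8 = 32. ✓

b(n) = 4 × b(n-1), b(0) = 2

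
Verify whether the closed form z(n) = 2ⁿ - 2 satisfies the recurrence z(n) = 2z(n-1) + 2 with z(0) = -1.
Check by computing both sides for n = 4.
From the recurrence with z(0) = -1:
  z(0) = -1, z(1) = 0, z(2) = 2, z(3) = 6, z(4) = 14
  so the recurrence gives z(4) = 14.
From the proposed closed form z(n) = 2ⁿ - 2:
  z(4) = 14.
Both sides give 14 at n = 4, and the initial condition(s) match, so the closed form is consistent.

Yes, the closed form is correct.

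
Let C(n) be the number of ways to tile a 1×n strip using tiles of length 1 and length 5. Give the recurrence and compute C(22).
Condition on the last tile: it has length 1 (leaving a 1×(n-1) strip) or length 5 (leaving a 1×(n-5) strip), so C(n) = C(n-1) + C(n-5) (order-5 linear recurrence).
For 0 ≤ i < 5 only unit tiles fit, so C(i) = 1.
Iterating the recurrence: C(5) = 2, C(6) = 3, C(7) = 4, C(8) = 5, C(9) = 6, C(10) = 8, C(11) = 11, C(12) = 15, C(13) = 20, C(14) = 26, C(15) = 34, C(16) = 45, C(17) = 60, C(18) = 80, C(19) = 106, C(20) = 140, C(21) = 185, C(22) = 245.

C(n) = C(n-1) + C(n-5), with C(i) = 1 for 0 ≤ i < 5; C(22) = 245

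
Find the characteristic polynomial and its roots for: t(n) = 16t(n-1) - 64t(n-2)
Substitute t(n) = rⁿ and divide through by rⁿ⁻²: r² - 16r + 64 = 0
Factor: (r - 8)² = 0, so r = 8 (double root).
General solution: t(n) = (A + Bn)·8ⁿ

Characteristic: r² - 16r + 64 = 0, Roots: r = 8 (double root)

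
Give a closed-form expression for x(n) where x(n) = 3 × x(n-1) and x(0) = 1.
Recurrence: x(n) = 3 × x(n-1), initial: x(0) = 1.
Each term is 3 times the previous, so this is geometric with ratio 3. After n steps: x(n) = x(0)·3ⁿ = 3ⁿ.

x(n) = 3ⁿ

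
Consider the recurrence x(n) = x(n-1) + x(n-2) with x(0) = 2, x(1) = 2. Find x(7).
Computing the sequence terms:
2, 2, 4, 6, 10, 16, 26, 42

42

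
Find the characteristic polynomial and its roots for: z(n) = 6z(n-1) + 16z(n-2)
Substitute z(n) = rⁿ and divide through by rⁿ⁻²: r² - 6r - 16 = 0
Factor: (r - 8)(r + 2) = 0, so r = 8, -2.
General solution: z(n) = A·8ⁿ + B·(-2)ⁿ

Characteristic: r² - 6r - 16 = 0, Roots: r = 8, -2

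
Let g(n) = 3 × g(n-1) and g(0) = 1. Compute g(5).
Computing step by step:
g(0) = 1
g(1) = 3 × 1 = 3
g(2) = 3 × 3 = 9
g(3) = 3 × 9 = 27
g(4) = 3 × 27 = 81
g(5) = 3 × 81 = 243

243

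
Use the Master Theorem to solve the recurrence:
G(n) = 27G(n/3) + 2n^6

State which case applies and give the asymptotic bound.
Master Theorem template: G(n) = a·G(n/b) + f(n).
Here: a=27, b=3, f(n)=2n^6
Compute log_b(a) = log_3(27) = 3.
f(n) = 2n^6 = Ω(n^(3+ε)) with ε = 3, and the regularity condition holds (a·f(n/b) = (a/b^6)·f(n) with a/b^6 = 3^-3 < 1). Case 3: G(n) = Θ(f(n)) = Θ(n^6).

Case 3: G(n) = Θ(n^6)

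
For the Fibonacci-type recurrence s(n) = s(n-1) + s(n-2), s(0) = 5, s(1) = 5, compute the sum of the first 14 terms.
Computing the sequence terms: 5, 5, 10, 15, 25, 40, 65, 105, 170, 275, 445, 720, 1165, 1885
Adding these values together:

4930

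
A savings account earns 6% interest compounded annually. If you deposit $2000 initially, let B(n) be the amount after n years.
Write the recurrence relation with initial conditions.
Each year the balance grows by 6%, i.e. is multiplied by 1 + 6/100 = 1.06, so B(n) = 1.06 × B(n-1). The initial deposit gives B(0) = 2000.
Unrolling gives the closed form B(n) = 2000 × (1.06)ⁿ.

B(n) = 1.06 × B(n-1), B(0) = 2000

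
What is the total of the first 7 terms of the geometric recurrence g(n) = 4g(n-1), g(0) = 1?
Computing the sequence terms: 1, 4, 16, 64, 256, 1024, 4096
Adding these values together:

5461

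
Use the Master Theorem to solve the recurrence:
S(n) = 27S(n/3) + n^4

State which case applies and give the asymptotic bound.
Master Theorem template: S(n) = a·S(n/b) + f(n).
Here: a=27, b=3, f(n)=n^4
Compute log_b(a) = log_3(27) = 3.
f(n) = n^4 = Ω(n^(3+ε)) with ε = 1, and the regularity condition holds (a·f(n/b) = (a/b^4)·f(n) with a/b^4 = 3^-1 < 1). Case 3: S(n) = Θ(f(n)) = Θ(n^4).

Case 3: S(n) = Θ(n^4)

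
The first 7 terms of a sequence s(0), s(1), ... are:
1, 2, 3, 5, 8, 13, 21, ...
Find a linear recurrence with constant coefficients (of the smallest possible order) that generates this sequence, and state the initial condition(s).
Look for the lowest-order linear relation among consecutive terms.
Observation: s(n) - 1·s(n-1) - (1)·s(n-2) = 0 holds for the shown terms, and no order-1 relation s(n) = α·s(n-1) + β fits.
Check at n=3: 1·3 + (1)·2 = 5. ✓

s(n) = s(n-1) + s(n-2), s(0) = 1, s(1) = 2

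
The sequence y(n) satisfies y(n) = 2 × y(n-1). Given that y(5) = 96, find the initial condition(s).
In general y(n) = 2ⁿ · y(0). At n = 5: y(0) = y(5) / 2^5 = 96 / 32 = 3.

y(0) = 3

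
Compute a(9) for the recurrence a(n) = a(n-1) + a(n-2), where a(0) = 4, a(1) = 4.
Computing the sequence terms:
4, 4, 8, 12, 20, 32, 52, 84, 136, 220

220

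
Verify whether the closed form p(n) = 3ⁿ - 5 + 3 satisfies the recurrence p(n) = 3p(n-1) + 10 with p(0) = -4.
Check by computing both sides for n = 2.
From the recurrence with p(0) = -4:
  p(0) = -4, p(1) = -2, p(2) = 4
  so the recurrence gives p(2) = 4.
From the proposed closed form p(n) = 3ⁿ - 5 + 3:
  p(2) = 7.
The recurrence gives 4 but the closed form gives 7, so the closed form does not satisfy the recurrence.

No, the closed form is incorrect.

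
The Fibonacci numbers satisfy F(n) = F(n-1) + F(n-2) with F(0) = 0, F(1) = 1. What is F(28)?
Computing the sequence terms:
0, 1, 1, 2, 3, 5, 8, 13, 21, 34, 55, 89, 144, 233, 377, 610, 987, 1597, 2584, 4181, 6765, 10946, 17711, 28657, 46368, 75025, 121393, 196418, 317811

317811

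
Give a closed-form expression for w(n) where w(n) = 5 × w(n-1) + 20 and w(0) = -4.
Recurrence: w(n) = 5 × w(n-1) + 20, initial: w(0) = -4.
Try w(n) = A·5ⁿ + C. Substituting: A·5ⁿ + C = 5(A·5ⁿ⁻¹ + C) + 20 = A·5ⁿ + 5C + 20, so C = 5C + 20, giving C = -5. Then w(0) = A - 5 = -4 gives A = 1.

w(n) = 5ⁿ - 5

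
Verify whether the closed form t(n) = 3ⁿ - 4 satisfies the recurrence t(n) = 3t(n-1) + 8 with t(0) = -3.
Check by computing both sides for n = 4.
From the recurrence with t(0) = -3:
  t(0) = -3, t(1) = -1, t(2) = 5, t(3) = 23, t(4) = 77
  so the recurrence gives t(4) = 77.
From the proposed closed form t(n) = 3ⁿ - 4:
  t(4) = 77.
Both sides give 77 at n = 4, and the initial condition(s) match, so the closed form is consistent.

Yes, the closed form is correct.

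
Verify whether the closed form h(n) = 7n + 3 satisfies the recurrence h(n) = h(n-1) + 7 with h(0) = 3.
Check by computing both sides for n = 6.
From the recurrence with h(0) = 3:
  h(0) = 3, h(1) = 10, h(2) = 17, h(3) = 24, h(4) = 31, h(5) = 38, h(6) = 45
  so the recurrence gives h(6) = 45.
From the proposed closed form h(n) = 7n + 3:
  h(6) = 45.
Both sides give 45 at n = 6, and the initial condition(s) match, so the closed form is consistent.

Yes, the closed form is correct.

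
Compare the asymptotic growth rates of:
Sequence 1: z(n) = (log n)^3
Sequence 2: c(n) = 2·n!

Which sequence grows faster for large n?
Comparing growth rates:
Growth-rate hierarchy: log n ≺ any polynomial ≺ any exponential cⁿ (c>1) ≺ n! ≺ nⁿ.
factorial dominates polylogarithmic (log n)^3 asymptotically.

c(n) grows faster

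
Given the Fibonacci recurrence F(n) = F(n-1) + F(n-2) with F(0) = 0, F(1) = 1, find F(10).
Computing the sequence terms:
0, 1, 1, 2, 3, 5, 8, 13, 21, 34, 55

55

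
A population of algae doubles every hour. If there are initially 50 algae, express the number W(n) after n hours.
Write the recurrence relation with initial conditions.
Each hour multiplies the count by 2, so the count after n hours depends only on the count after n-1 hours: W(n) = 2 × W(n-1). The starting count gives W(0) = 50.
Unrolling n times gives the closed form W(n) = 50 × 2ⁿ.

W(n) = 2 × W(n-1), W(0) = 50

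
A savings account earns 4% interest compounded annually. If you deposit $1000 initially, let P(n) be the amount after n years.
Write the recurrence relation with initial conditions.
Each year the balance grows by 4%, i.e. is multiplied by 1 + 4/100 = 1.04, so P(n) = 1.04 × P(n-1). The initial deposit gives P(0) = 1000.
Unrolling gives the closed form P(n) = 1000 × (1.04)ⁿ.

P(n) = 1.04 × P(n-1), P(0) = 1000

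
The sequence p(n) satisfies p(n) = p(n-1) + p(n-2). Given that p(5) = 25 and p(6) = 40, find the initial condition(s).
Work backwards using p(k) = p(k+2) - p(k+1):
p(4) = p(6) - p(5) = 40 - 25 = 15
p(3) = p(5) - p(4) = 25 - 15 = 10
p(2) = p(4) - p(3) = 15 - 10 = 5
p(1) = p(3) - p(2) = 10 - 5 = 5
p(0) = p(2) - p(1) = 5 - 5 = 0

p(0) = 0, p(1) = 5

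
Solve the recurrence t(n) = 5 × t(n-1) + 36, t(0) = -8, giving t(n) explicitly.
Recurrence: t(n) = 5 × t(n-1) + 36, initial: t(0) = -8.
Try t(n) = A·5ⁿ + C. Substituting: A·5ⁿ + C = 5(A·5ⁿ⁻¹ + C) + 36 = A·5ⁿ + 5C + 36, so C = 5C + 36, giving C = -9. Then t(0) = A - 9 = -8 gives A = 1.

t(n) = 5ⁿ - 9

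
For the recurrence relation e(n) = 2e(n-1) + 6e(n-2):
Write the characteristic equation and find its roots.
Substitute e(n) = rⁿ and divide through by rⁿ⁻²: r² - 2r - 6 = 0
Discriminant: 2² + 4·6 = 28, not a perfect square, so by the quadratic formula r = (2 ± √28)/2.
General solution: e(n) = A·r₁ⁿ + B·r₂ⁿ where r₁,r₂ = (2 ± √28)/2

Characteristic: r² - 2r - 6 = 0, Roots: r = (2 ± √28)/2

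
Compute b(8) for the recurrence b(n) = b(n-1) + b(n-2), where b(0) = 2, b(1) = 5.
Computing the sequence terms:
2, 5, 7, 12, 19, 31, 50, 81, 131

131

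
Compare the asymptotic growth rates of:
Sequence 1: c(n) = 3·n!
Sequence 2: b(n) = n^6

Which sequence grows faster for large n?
Comparing growth rates:
Growth-rate hierarchy: log n ≺ any polynomial ≺ any exponential cⁿ (c>1) ≺ n! ≺ nⁿ.
factorial dominates polynomial degree 6 asymptotically.

c(n) grows faster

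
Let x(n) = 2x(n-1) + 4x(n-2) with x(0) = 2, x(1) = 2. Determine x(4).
Computing the sequence terms:
2, 2, 12, 32, 112

112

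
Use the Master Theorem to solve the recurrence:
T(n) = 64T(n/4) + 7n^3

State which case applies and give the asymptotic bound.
Master Theorem template: T(n) = a·T(n/b) + f(n).
Here: a=64, b=4, f(n)=7n^3
Compute log_b(a) = log_4(64) = 3.
f(n) = 7n^3 = Θ(n^3). Case 2: T(n) = Θ(n^3 log n).

Case 2: T(n) = Θ(n^3 log n)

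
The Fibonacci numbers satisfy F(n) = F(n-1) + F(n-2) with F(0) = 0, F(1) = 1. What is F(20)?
Computing the sequence terms:
0, 1, 1, 2, 3, 5, 8, 13, 21, 34, 55, 89, 144, 233, 377, 610, 987, 1597, 2584, 4181, 6765

6765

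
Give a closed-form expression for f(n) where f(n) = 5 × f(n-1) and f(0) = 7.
Recurrence: f(n) = 5 × f(n-1), initial: f(0) = 7.
Each term is 5 times the previous, so this is geometric with ratio 5. After n steps: f(n) = f(0)·5ⁿ = 7·5ⁿ.

f(n) = 7·5ⁿ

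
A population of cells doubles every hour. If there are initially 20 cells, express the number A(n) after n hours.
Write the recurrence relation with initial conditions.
Each hour multiplies the count by 2, so the count after n hours depends only on the count after n-1 hours: A(n) = 2 × A(n-1). The starting count gives A(0) = 20.
Unrolling n times gives the closed form A(n) = 20 × 2ⁿ.

A(n) = 2 × A(n-1), A(0) = 20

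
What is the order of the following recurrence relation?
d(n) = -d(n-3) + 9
The order is the largest lag k for which d(n-k) appears. Here the deepest term is d(n-3) (the 9 term is non-homogeneous and does not affect the order), so the order is 3.

Order 3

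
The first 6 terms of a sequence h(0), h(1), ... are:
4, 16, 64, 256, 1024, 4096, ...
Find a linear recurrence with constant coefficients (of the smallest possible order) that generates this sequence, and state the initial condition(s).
Look for the lowest-order linear relation among consecutive terms.
Observation: each term is 4× the previous.
Check at n=2: 4·16 = 64. ✓

h(n) = 4 × h(n-1), h(0) = 4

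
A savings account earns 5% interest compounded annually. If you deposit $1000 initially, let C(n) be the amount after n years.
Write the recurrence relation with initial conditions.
Each year the balance grows by 5%, i.e. is multiplied by 1 + 5/100 = 1.05, so C(n) = 1.05 × C(n-1). The initial deposit gives C(0) = 1000.
Unrolling gives the closed form C(n) = 1000 × (1.05)ⁿ.

C(n) = 1.05 × C(n-1), C(0) = 1000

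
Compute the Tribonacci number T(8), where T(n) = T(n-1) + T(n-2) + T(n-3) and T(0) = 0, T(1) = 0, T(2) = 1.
Computing the sequence terms:
0, 0, 1, 1, 2, 4, 7, 13, 24

24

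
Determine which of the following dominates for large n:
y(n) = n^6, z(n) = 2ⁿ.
Comparing growth rates:
Growth-rate hierarchy: log n ≺ any polynomial ≺ any exponential cⁿ (c>1) ≺ n! ≺ nⁿ.
exponential base 2 dominates polynomial degree 6 asymptotically.

z(n) grows faster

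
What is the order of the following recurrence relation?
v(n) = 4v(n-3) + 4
The order is the largest lag k for which v(n-k) appears. Here the deepest term is v(n-3) (the 4 term is non-homogeneous and does not affect the order), so the order is 3.

Order 3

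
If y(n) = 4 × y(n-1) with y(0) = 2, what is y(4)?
Computing step by step:
y(0) = 2
y(1) = 4 × 2 = 8
y(2) = 4 × 8 = 32
y(3) = 4 × 32 = 128
y(4) = 4 × 128 = 512

512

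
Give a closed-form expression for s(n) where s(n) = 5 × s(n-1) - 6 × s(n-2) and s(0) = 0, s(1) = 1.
Recurrence: s(n) = 5 × s(n-1) - 6 × s(n-2), initial: s(0) = 0, s(1) = 1.
Characteristic equation: r² - 5r + 6 = 0, which factors as (r - 3)(r - 2) = 0, so r = 3, 2. General solution s(n) = A·3ⁿ + B·2ⁿ. From s(0) = 0: A + B = 0. From s(1) = 1: 3A + 2B = 1. Solving gives A = 1, B = -1.

s(n) = 3ⁿ - 2ⁿ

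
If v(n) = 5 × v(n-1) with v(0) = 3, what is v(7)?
Computing step by step:
v(0) = 3
v(1) = 5 × 3 = 15
v(2) = 5 × 15 = 75
v(3) = 5 × 75 = 375
v(4) = 5 × 375 = 1875
v(5) = 5 × 1875 = 9375
v(6) = 5 × 9375 = 46875
v(7) = 5 × 46875 = 234375

234375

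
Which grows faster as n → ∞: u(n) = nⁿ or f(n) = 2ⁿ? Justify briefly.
Comparing growth rates:
Growth-rate hierarchy: log n ≺ any polynomial ≺ any exponential cⁿ (c>1) ≺ n! ≺ nⁿ.
super-exponential nⁿ dominates exponential base 2 asymptotically.

u(n) grows faster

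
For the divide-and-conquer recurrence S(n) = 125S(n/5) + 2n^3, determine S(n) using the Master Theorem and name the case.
Master Theorem template: S(n) = a·S(n/b) + f(n).
Here: a=125, b=5, f(n)=2n^3
Compute log_b(a) = log_5(125) = 3.
f(n) = 2n^3 = Θ(n^3). Case 2: S(n) = Θ(n^3 log n).

Case 2: S(n) = Θ(n^3 log n)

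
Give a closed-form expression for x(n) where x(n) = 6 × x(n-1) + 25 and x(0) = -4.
Recurrence: x(n) = 6 × x(n-1) + 25, initial: x(0) = -4.
Try x(n) = A·6ⁿ + C. Substituting: A·6ⁿ + C = 6(A·6ⁿ⁻¹ + C) + 25 = A·6ⁿ + 6C + 25, so C = 6C + 25, giving C = -5. Then x(0) = A - 5 = -4 gives A = 1.

x(n) = 6ⁿ - 5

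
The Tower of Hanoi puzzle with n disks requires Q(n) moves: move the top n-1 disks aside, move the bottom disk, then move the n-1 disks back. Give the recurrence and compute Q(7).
Moving n disks = move the top n-1 disks aside (Q(n-1) moves) + move the largest disk (1 move) + move the n-1 disks back on top (Q(n-1) moves), so Q(n) = 2Q(n-1) + 1, with Q(1) = 1 (a single disk takes one move).
First terms: 1, 3, 7, 15, 31, 63, … — each is one less than a power of 2. Indeed Q(n) + 1 = 2(Q(n-1) + 1) with Q(1) + 1 = 2, so Q(n) + 1 = 2ⁿ and Q(n) = 2ⁿ - 1.
Hence Q(7) = 2^7 - 1 = 128 - 1 = 127.

Q(n) = 2Q(n-1) + 1, Q(1) = 1; Q(7) = 127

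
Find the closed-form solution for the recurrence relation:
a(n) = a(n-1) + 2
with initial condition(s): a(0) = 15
Recurrence: a(n) = a(n-1) + 2, initial: a(0) = 15.
Each step adds 2, so a(n) = a(0) + 2n = 2n + 15.

a(n) = 2n + 15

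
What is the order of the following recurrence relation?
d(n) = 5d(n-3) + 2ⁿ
The order is the largest lag k for which d(n-k) appears. Here the deepest term is d(n-3) (the 2ⁿ term is non-homogeneous and does not affect the order), so the order is 3.

Order 3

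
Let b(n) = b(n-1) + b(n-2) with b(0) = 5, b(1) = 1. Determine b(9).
Computing the sequence terms:
5, 1, 6, 7, 13, 20, 33, 53, 86, 139

139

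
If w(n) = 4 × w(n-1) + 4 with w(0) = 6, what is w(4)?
Computing step by step:
w(0) = 6
w(1) = 4 × 6 + 4 = 28
w(2) = 4 × 28 + 4 = 116
w(3) = 4 × 116 + 4 = 468
w(4) = 4 × 468 + 4 = 1876

1876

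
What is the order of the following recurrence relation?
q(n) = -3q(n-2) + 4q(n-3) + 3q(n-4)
The order is the largest lag k for which q(n-k) appears. Here the deepest term is q(n-4), so the order is 4.

Order 4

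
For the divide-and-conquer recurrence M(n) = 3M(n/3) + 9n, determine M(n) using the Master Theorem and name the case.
Master Theorem template: M(n) = a·M(n/b) + f(n).
Here: a=3, b=3, f(n)=9n
Compute log_b(a) = log_3(3) = 1.
f(n) = 9n = Θ(n). Case 2: M(n) = Θ(n log n).

Case 2: M(n) = Θ(n log n)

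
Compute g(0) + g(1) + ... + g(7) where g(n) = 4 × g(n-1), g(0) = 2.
Computing the sequence terms: 2, 8, 32, 128, 512, 2048, 8192, 32768
Adding these values together:

43690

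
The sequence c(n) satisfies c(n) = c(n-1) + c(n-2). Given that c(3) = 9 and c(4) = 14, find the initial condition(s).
Work backwards using c(k) = c(k+2) - c(k+1):
c(2) = c(4) - c(3) = 14 - 9 = 5
c(1) = c(3) - c(2) = 9 - 5 = 4
c(0) = c(2) - c(1) = 5 - 4 = 1

c(0) = 1, c(1) = 4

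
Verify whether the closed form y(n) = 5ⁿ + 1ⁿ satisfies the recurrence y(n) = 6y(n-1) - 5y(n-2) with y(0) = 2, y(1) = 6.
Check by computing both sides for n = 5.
From the recurrence with y(0) = 2, y(1) = 6:
  y(0) = 2, y(1) = 6, y(2) = 26, y(3) = 126, y(4) = 626, y(5) = 3126
  so the recurrence gives y(5) = 3126.
From the proposed closed form y(n) = 5ⁿ + 1ⁿ:
  y(5) = 3126.
Both sides give 3126 at n = 5, and the initial condition(s) match, so the closed form is consistent.

Yes, the closed form is correct.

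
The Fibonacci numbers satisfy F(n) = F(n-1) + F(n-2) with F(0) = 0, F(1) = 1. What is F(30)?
Computing the sequence terms:
0, 1, 1, 2, 3, 5, 8, 13, 21, 34, 55, 89, 144, 233, 377, 610, 987, 1597, 2584, 4181, 6765, 10946, 17711, 28657, 46368, 75025, 121393, 196418, 317811, 514229, 832040

832040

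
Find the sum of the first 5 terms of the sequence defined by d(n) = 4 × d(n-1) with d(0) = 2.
Computing the sequence terms: 2, 8, 32, 128, 512
Adding these values together:

682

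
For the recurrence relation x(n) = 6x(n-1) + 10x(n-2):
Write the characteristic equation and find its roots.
Substitute x(n) = rⁿ and divide through by rⁿ⁻²: r² - 6r - 10 = 0
Discriminant: 6² + 4·10 = 76, not a perfect square, so by the quadratic formula r = (6 ± √76)/2.
General solution: x(n) = A·r₁ⁿ + B·r₂ⁿ where r₁,r₂ = (6 ± √76)/2

Characteristic: r² - 6r - 10 = 0, Roots: r = (6 ± √76)/2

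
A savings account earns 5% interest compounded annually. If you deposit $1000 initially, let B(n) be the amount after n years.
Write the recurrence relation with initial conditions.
Each year the balance grows by 5%, i.e. is multiplied by 1 + 5/100 = 1.05, so B(n) = 1.05 × B(n-1). The initial deposit gives B(0) = 1000.
Unrolling gives the closed form B(n) = 1000 × (1.05)ⁿ.

B(n) = 1.05 × B(n-1), B(0) = 1000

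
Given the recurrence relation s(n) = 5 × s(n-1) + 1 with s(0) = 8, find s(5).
Computing step by step:
s(0) = 8
s(1) = 5 × 8 + 1 = 41
s(2) = 5 × 41 + 1 = 206
s(3) = 5 × 206 + 1 = 1031
s(4) = 5 × 1031 + 1 = 5156
s(5) = 5 × 5156 + 1 = 25781

25781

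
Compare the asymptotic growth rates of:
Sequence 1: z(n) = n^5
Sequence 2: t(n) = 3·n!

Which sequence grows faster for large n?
Comparing growth rates:
Growth-rate hierarchy: log n ≺ any polynomial ≺ any exponential cⁿ (c>1) ≺ n! ≺ nⁿ.
factorial dominates polynomial degree 5 asymptotically.

t(n) grows faster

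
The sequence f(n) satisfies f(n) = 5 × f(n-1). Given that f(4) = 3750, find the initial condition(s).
In general f(n) = 5ⁿ · f(0). At n = 4: f(0) = f(4) / 5^4 = 3750 / 625 = 6.

f(0) = 6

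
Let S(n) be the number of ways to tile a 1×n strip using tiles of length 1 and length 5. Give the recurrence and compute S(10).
Condition on the last tile: it has length 1 (leaving a 1×(n-1) strip) or length 5 (leaving a 1×(n-5) strip), so S(n) = S(n-1) + S(n-5) (order-5 linear recurrence).
For 0 ≤ i < 5 only unit tiles fit, so S(i) = 1.
Iterating the recurrence: S(5) = 2, S(6) = 3, S(7) = 4, S(8) = 5, S(9) = 6, S(10) = 8.

S(n) = S(n-1) + S(n-5), with S(i) = 1 for 0 ≤ i < 5; S(10) = 8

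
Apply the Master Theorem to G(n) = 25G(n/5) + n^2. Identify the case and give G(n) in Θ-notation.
Master Theorem template: G(n) = a·G(n/b) + f(n).
Here: a=25, b=5, f(n)=n^2
Compute log_b(a) = log_5(25) = 2.
f(n) = n^2 = Θ(n^2). Case 2: G(n) = Θ(n^2 log n).

Case 2: G(n) = Θ(n^2 log n)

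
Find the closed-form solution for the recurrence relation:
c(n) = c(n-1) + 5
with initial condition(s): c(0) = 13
Recurrence: c(n) = c(n-1) + 5, initial: c(0) = 13.
Each step adds 5, so c(n) = c(0) + 5n = 5n + 13.

c(n) = 5n + 13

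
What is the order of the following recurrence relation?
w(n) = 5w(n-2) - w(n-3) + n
The order is the largest lag k for which w(n-k) appears. Here the deepest term is w(n-3) (the n term is non-homogeneous and does not affect the order), so the order is 3.

Order 3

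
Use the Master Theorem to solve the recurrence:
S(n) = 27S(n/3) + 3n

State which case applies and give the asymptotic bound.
Master Theorem template: S(n) = a·S(n/b) + f(n).
Here: a=27, b=3, f(n)=3n
Compute log_b(a) = log_3(27) = 3.
f(n) = 3n = O(n^(3-ε)) with ε = 2. Case 1: S(n) = Θ(n^log_b(a)) = Θ(n^3).

Case 1: S(n) = Θ(n^3)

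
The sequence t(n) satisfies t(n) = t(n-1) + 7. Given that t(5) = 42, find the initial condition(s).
t(5) = t(0) + 5·7, so t(0) = 42 - 35 = 7.

t(0) = 7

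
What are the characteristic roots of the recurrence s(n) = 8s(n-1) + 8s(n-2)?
Substitute s(n) = rⁿ and divide through by rⁿ⁻²: r² - 8r - 8 = 0
Discriminant: 8² + 4·8 = 96, not a perfect square, so by the quadratic formula r = (8 ± √96)/2.
General solution: s(n) = A·r₁ⁿ + B·r₂ⁿ where r₁,r₂ = (8 ± √96)/2

Characteristic: r² - 8r - 8 = 0, Roots: r = (8 ± √96)/2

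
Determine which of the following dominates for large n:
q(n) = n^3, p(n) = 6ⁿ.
Comparing growth rates:
Growth-rate hierarchy: log n ≺ any polynomial ≺ any exponential cⁿ (c>1) ≺ n! ≺ nⁿ.
exponential base 6 dominates polynomial degree 3 asymptotically.

p(n) grows faster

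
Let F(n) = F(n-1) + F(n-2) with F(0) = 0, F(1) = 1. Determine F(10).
Computing the sequence terms:
0, 1, 1, 2, 3, 5, 8, 13, 21, 34, 55

55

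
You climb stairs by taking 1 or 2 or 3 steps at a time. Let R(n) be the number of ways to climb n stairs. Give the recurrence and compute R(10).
Condition on the size of the last step (1 to 3): before it there were n-1, …, n-3 stairs climbed, and these cases are disjoint, so R(n) = R(n-1) + R(n-2) + R(n-3) (order-3 linear recurrence).
Initial conditions by direct count (compositions of i into parts ≤ 3): R(1) = 1; R(2) = 2; R(3) = 4.
Iterating the recurrence: R(4) = 7, R(5) = 13, R(6) = 24, R(7) = 44, R(8) = 81, R(9) = 149, R(10) = 274.

R(n) = R(n-1) + R(n-2) + R(n-3), R(1) = 1, R(2) = 2, R(3) = 4; R(10) = 274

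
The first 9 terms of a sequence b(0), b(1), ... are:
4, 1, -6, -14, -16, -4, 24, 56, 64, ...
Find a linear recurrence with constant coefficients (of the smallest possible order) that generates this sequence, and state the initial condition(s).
Look for the lowest-order linear relation among consecutive terms.
Observation: b(n) - 2·b(n-1) - (-2)·b(n-2) = 0 holds for the shown terms, and no order-1 relation b(n) = α·b(n-1) + β fits.
Check at n=3: 2·-6 + (-2)·1 = -14. ✓

b(n) = 2b(n-1) - 2b(n-2), b(0) = 4, b(1) = 1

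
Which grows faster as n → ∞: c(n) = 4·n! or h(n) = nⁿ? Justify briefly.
Comparing growth rates:
Growth-rate hierarchy: log n ≺ any polynomial ≺ any exponential cⁿ (c>1) ≺ n! ≺ nⁿ.
super-exponential nⁿ dominates factorial asymptotically.

h(n) grows faster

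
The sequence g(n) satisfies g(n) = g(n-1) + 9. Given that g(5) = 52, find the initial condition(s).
g(5) = g(0) + 5·9, so g(0) = 52 - 45 = 7.

g(0) = 7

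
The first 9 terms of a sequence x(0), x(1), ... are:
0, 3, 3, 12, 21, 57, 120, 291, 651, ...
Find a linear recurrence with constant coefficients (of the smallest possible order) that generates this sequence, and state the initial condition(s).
Look for the lowest-order linear relation among consecutive terms.
Observation: x(n) - 1·x(n-1) - (3)·x(n-2) = 0 holds for the shown terms, and no order-1 relation x(n) = α·x(n-1) + β fits.
Check at n=3: 1·3 + (3)·3 = 12. ✓

x(n) = x(n-1) + 3x(n-2), x(0) = 0, x(1) = 3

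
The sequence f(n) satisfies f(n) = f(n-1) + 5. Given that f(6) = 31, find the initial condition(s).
f(6) = f(0) + 6·5, so f(0) = 31 - 30 = 1.

f(0) = 1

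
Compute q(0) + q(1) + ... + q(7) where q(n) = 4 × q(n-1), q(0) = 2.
Computing the sequence terms: 2, 8, 32, 128, 512, 2048, 8192, 32768
Adding these values together:

43690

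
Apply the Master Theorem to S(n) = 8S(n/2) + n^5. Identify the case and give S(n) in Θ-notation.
Master Theorem template: S(n) = a·S(n/b) + f(n).
Here: a=8, b=2, f(n)=n^5
Compute log_b(a) = log_2(8) = 3.
f(n) = n^5 = Ω(n^(3+ε)) with ε = 2, and the regularity condition holds (a·f(n/b) = (a/b^5)·f(n) with a/b^5 = 2^-2 < 1). Case 3: S(n) = Θ(f(n)) = Θ(n^5).

Case 3: S(n) = Θ(n^5)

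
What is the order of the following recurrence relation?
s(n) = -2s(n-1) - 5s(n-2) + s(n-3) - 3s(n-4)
The order is the largest lag k for which s(n-k) appears. Here the deepest term is s(n-4), so the order is 4.

Order 4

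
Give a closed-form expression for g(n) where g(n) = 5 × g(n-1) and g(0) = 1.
Recurrence: g(n) = 5 × g(n-1), initial: g(0) = 1.
Each term is 5 times the previous, so this is geometric with ratio 5. After n steps: g(n) = g(0)·5ⁿ = 5ⁿ.

g(n) = 5ⁿ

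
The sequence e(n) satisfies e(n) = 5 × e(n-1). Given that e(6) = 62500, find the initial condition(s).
In general e(n) = 5ⁿ · e(0). At n = 6: e(0) = e(6) / 5^6 = 62500 / 15625 = 4.

e(0) = 4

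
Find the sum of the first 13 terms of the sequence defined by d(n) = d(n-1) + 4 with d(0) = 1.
Computing the sequence terms: 1, 5, 9, 13, 17, 21, 25, 29, 33, 37, 41, 45, 49
Adding these values together:

325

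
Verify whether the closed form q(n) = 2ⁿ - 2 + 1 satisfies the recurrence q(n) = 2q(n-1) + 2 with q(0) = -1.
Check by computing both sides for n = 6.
From the recurrence with q(0) = -1:
  q(0) = -1, q(1) = 0, q(2) = 2, q(3) = 6, q(4) = 14, q(5) = 30, q(6) = 62
  so the recurrence gives q(6) = 62.
From the proposed closed form q(n) = 2ⁿ - 2 + 1:
  q(6) = 63.
The recurrence gives 62 but the closed form gives 63, so the closed form does not satisfy the recurrence.

No, the closed form is incorrect.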